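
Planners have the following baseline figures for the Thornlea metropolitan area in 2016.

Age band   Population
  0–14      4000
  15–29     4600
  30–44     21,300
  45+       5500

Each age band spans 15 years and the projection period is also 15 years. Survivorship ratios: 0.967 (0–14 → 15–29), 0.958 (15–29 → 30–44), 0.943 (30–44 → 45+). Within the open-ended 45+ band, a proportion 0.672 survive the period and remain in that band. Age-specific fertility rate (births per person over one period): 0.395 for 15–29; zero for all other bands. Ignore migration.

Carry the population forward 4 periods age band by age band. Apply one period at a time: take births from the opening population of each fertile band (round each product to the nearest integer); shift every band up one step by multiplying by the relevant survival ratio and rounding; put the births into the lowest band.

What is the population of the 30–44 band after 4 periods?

1416

[period 1]
Births: 4600 × 0.395 = 1817
15–29: 4000 × 0.967 = 3868
30–44: 4600 × 0.958 = 4407
45+: 21300 × 0.943 + 5500 × 0.672 = 20086 + 3696 = 23782
Population now: 0–14=1817, 15–29=3868, 30–44=4407, 45+=23782
[period 2]
Births: 3868 × 0.395 = 1528
15–29: 1817 × 0.967 = 1757
30–44: 3868 × 0.958 = 3706
45+: 4407 × 0.943 + 23782 × 0.672 = 4156 + 15982 = 20138
Population now: 0–14=1528, 15–29=1757, 30–44=3706, 45+=20138
[period 3]
Births: 1757 × 0.395 = 694
15–29: 1528 × 0.967 = 1478
30–44: 1757 × 0.958 = 1683
45+: 3706 × 0.943 + 20138 × 0.672 = 3495 + 13533 = 17028
Population now: 0–14=694, 15–29=1478, 30–44=1683, 45+=17028
[period 4]
Births: 1478 × 0.395 = 584
15–29: 694 × 0.967 = 671
30–44: 1478 × 0.958 = 1416
45+: 1683 × 0.943 + 17028 × 0.672 = 1587 + 11443 = 13030
Population now: 0–14=584, 15–29=671, 30–44=1416, 45+=13030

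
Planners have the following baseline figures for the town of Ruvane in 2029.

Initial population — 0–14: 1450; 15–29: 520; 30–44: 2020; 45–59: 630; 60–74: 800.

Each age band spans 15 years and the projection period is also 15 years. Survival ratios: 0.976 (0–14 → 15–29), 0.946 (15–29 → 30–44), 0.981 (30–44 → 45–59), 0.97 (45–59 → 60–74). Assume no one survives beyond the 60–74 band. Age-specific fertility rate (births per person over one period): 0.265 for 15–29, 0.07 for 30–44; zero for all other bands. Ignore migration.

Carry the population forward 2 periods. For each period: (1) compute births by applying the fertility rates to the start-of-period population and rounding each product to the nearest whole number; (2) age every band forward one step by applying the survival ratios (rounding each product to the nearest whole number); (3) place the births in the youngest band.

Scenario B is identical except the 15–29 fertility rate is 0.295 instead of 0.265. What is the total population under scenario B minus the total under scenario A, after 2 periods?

57

Period 1:
Births: 520 × 0.265 = 138 ; 2020 × 0.07 = 141 — total 279
15–29: 1450 × 0.976 = 1415
30–44: 520 × 0.946 = 492
45–59: 2020 × 0.981 = 1982
60–74: 630 × 0.97 = 611
Giving 279 / 1415 / 492 / 1982 / 611.
Period 2:
Births: 1415 × 0.265 = 375 ; 492 × 0.07 = 34 — total 409
15–29: 279 × 0.976 = 272
30–44: 1415 × 0.946 = 1339
45–59: 492 × 0.981 = 483
60–74: 1982 × 0.97 = 1923
Giving 409 / 272 / 1339 / 483 / 1923.
Scenario A total after 2 periods: 4426
Scenario B projection —
Period 1:
Births: 520 × 0.295 = 153 ; 2020 × 0.07 = 141 — total 294
15–29: 1450 × 0.976 = 1415
30–44: 520 × 0.946 = 492
45–59: 2020 × 0.981 = 1982
60–74: 630 × 0.97 = 611
Giving 294 / 1415 / 492 / 1982 / 611.
Period 2:
Births: 1415 × 0.295 = 417 ; 492 × 0.07 = 34 — total 451
15–29: 294 × 0.976 = 287
30–44: 1415 × 0.946 = 1339
45–59: 492 × 0.981 = 483
60–74: 1982 × 0.97 = 1923
Giving 451 / 287 / 1339 / 483 / 1923.
Scenario B total after 2 periods: 4483
Difference B − A = 4483 − 4426 = 57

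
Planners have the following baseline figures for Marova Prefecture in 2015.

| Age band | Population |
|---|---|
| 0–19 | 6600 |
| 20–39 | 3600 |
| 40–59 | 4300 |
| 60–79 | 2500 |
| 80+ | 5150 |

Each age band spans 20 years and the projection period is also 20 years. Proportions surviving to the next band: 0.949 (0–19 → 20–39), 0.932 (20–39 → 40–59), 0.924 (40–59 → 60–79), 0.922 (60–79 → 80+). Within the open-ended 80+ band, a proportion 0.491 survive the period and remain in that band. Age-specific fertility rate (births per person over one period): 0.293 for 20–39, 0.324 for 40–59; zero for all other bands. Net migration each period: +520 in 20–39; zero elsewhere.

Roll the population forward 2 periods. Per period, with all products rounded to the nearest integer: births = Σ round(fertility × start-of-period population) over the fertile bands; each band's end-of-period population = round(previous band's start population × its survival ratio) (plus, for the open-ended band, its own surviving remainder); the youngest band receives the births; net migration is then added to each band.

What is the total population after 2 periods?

21375

— Period 1 —
Births: 3600 × 0.293 = 1055 ; 4300 × 0.324 = 1393 → 2448
20–39: 6600 × 0.949 = 6263
40–59: 3600 × 0.932 = 3355
60–79: 4300 × 0.924 = 3973
80+: 2500 × 0.922 + 5150 × 0.491 = 2305 + 2529 = 4834
Net migration: 20–39 + 520 → 6783
Giving 2448 / 6783 / 3355 / 3973 / 4834.
— Period 2 —
Births: 6783 × 0.293 = 1987 ; 3355 × 0.324 = 1087 → 3074
20–39: 2448 × 0.949 = 2323
40–59: 6783 × 0.932 = 6322
60–79: 3355 × 0.924 = 3100
80+: 3973 × 0.922 + 4834 × 0.491 = 3663 + 2373 = 6036
Net migration: 20–39 + 520 → 2843
Giving 3074 / 2843 / 6322 / 3100 / 6036.
Total after period 2: 3074 + 2843 + 6322 + 3100 + 6036 = 21375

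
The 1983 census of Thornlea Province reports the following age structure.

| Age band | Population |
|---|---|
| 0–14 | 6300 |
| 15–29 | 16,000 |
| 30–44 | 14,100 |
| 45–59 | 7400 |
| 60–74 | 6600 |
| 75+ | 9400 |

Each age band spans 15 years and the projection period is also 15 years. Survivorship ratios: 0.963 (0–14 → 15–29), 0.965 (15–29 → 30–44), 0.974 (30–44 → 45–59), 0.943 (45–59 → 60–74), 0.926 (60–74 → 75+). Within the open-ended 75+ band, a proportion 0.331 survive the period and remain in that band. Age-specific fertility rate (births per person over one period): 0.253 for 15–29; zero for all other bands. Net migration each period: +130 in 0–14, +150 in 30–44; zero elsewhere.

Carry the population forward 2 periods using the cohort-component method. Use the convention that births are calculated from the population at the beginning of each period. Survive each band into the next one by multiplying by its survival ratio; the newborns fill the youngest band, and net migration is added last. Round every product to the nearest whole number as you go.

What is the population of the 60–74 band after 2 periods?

12950

Call the bands 1 to 6, youngest first.
[period 1]
Births: 16000 * 0.253 = 4048
Band 2: 6300 * 0.963 = 6067
Band 3: 16000 * 0.965 = 15440
Band 4: 14100 * 0.974 = 13733
Band 5: 7400 * 0.943 = 6978
Band 6: 6600 * 0.926 + 9400 * 0.331 = 6112 + 3111 = 9223
Net migration: Band 1 + 130 → 4178; Band 3 + 150 → 15590
Giving 4178 / 6067 / 15590 / 13733 / 6978 / 9223.
[period 2]
Births: 6067 * 0.253 = 1535
Band 2: 4178 * 0.963 = 4023
Band 3: 6067 * 0.965 = 5855
Band 4: 15590 * 0.974 = 15185
Band 5: 13733 * 0.943 = 12950
Band 6: 6978 * 0.926 + 9223 * 0.331 = 6462 + 3053 = 9515
Net migration: Band 1 + 130 → 1665; Band 3 + 150 → 6005
Giving 1665 / 4023 / 6005 / 15185 / 12950 / 9515.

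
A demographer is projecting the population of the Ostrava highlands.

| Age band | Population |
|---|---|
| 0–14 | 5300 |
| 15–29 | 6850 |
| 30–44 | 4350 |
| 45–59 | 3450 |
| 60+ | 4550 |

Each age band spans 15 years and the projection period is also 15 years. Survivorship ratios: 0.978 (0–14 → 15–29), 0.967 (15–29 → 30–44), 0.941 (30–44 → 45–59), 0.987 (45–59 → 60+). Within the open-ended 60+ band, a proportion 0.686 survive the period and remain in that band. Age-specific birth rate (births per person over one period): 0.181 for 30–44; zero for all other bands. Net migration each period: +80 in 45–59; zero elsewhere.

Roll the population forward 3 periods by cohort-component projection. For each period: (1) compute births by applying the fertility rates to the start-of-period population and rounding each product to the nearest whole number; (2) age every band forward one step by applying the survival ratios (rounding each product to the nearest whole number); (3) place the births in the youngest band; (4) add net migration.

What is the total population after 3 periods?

Period 1:
Births: 4350 × 0.181 = 787
15–29: 5300 × 0.978 = 5183
30–44: 6850 × 0.967 = 6624
45–59: 4350 × 0.941 = 4093
60+: 3450 × 0.987 + 4550 × 0.686 = 3405 + 3121 = 6526
Net migration: 45–59 + 80 → 4173
→ [787, 5183, 6624, 4173, 6526]
Period 2:
Births: 6624 × 0.181 = 1199
15–29: 787 × 0.978 = 770
30–44: 5183 × 0.967 = 5012
45–59: 6624 × 0.941 = 6233
60+: 4173 × 0.987 + 6526 × 0.686 = 4119 + 4477 = 8596
Net migration: 45–59 + 80 → 6313
→ [1199, 770, 5012, 6313, 8596]
Period 3:
Births: 5012 × 0.181 = 907
15–29: 1199 × 0.978 = 1173
30–44: 770 × 0.967 = 745
45–59: 5012 × 0.941 = 4716
60+: 6313 × 0.987 + 8596 × 0.686 = 6231 + 5897 = 12128
Net migration: 45–59 + 80 → 4796
→ [907, 1173, 745, 4796, 12128]
Total after period 3: 907 + 1173 + 745 + 4796 + 12128 = 19749

19749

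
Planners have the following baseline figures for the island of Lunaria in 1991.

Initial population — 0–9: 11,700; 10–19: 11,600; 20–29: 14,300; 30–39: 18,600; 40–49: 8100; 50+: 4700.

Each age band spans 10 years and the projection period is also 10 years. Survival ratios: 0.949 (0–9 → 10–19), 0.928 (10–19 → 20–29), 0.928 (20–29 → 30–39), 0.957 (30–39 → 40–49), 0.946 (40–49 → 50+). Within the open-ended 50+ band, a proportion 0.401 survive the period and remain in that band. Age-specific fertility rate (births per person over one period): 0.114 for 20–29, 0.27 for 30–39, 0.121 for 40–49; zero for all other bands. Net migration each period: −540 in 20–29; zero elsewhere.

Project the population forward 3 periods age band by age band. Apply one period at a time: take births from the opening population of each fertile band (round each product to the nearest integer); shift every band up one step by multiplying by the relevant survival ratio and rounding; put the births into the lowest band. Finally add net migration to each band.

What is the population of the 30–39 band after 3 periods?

Let group 1 be 0–9 through group 6 = 50+.
[period 1]
Births: 14300 × 0.114 = 1630 ; 18600 × 0.27 = 5022 ; 8100 × 0.121 = 980 ⇒ total 7632
Group 2: 11700 × 0.949 = 11103
Group 3: 11600 × 0.928 = 10765
Group 4: 14300 × 0.928 = 13270
Group 5: 18600 × 0.957 = 17800
Group 6: 8100 × 0.946 + 4700 × 0.401 = 7663 + 1885 = 9548
Net migration: Group 3 − 540 → 10225
End of period: [7632, 11103, 10225, 13270, 17800, 9548]
[period 2]
Births: 10225 × 0.114 = 1166 ; 13270 × 0.27 = 3583 ; 17800 × 0.121 = 2154 ⇒ total 6903
Group 2: 7632 × 0.949 = 7243
Group 3: 11103 × 0.928 = 10304
Group 4: 10225 × 0.928 = 9489
Group 5: 13270 × 0.957 = 12699
Group 6: 17800 × 0.946 + 9548 × 0.401 = 16839 + 3829 = 20668
Net migration: Group 3 − 540 → 9764
End of period: [6903, 7243, 9764, 9489, 12699, 20668]
[period 3]
Births: 9764 × 0.114 = 1113 ; 9489 × 0.27 = 2562 ; 12699 × 0.121 = 1537 ⇒ total 5212
Group 2: 6903 × 0.949 = 6551
Group 3: 7243 × 0.928 = 6722
Group 4: 9764 × 0.928 = 9061
Group 5: 9489 × 0.957 = 9081
Group 6: 12699 × 0.946 + 20668 × 0.401 = 12013 + 8288 = 20301
Net migration: Group 3 − 540 → 6182
End of period: [5212, 6551, 6182, 9061, 9081, 20301]

9061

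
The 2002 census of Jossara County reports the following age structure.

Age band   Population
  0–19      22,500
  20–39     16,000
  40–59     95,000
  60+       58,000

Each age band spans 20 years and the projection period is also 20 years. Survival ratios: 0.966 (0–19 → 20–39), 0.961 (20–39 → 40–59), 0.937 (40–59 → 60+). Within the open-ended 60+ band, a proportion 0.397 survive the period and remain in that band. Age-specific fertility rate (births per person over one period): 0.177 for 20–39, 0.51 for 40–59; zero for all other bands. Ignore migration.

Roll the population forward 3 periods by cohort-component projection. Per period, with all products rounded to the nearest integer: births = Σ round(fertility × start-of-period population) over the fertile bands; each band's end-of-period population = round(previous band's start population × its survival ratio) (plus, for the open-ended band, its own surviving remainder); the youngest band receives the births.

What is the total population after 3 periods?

Call the bands 1 to 4, youngest first.
— Period 1 —
Births: 16000 * 0.177 = 2832  |  95000 * 0.51 = 48450 ⇒ total 51282
Band 2: 22500 * 0.966 = 21735
Band 3: 16000 * 0.961 = 15376
Band 4: 95000 * 0.937 + 58000 * 0.397 = 89015 + 23026 = 112041
Population now: 0–19=51282, 20–39=21735, 40–59=15376, 60+=112041
— Period 2 —
Births: 21735 * 0.177 = 3847  |  15376 * 0.51 = 7842 ⇒ total 11689
Band 2: 51282 * 0.966 = 49538
Band 3: 21735 * 0.961 = 20887
Band 4: 15376 * 0.937 + 112041 * 0.397 = 14407 + 44480 = 58887
Population now: 0–19=11689, 20–39=49538, 40–59=20887, 60+=58887
— Period 3 —
Births: 49538 * 0.177 = 8768  |  20887 * 0.51 = 10652 ⇒ total 19420
Band 2: 11689 * 0.966 = 11292
Band 3: 49538 * 0.961 = 47606
Band 4: 20887 * 0.937 + 58887 * 0.397 = 19571 + 23378 = 42949
Population now: 0–19=19420, 20–39=11292, 40–59=47606, 60+=42949
Total after period 3: 19420 + 11292 + 47606 + 42949 = 121267

121267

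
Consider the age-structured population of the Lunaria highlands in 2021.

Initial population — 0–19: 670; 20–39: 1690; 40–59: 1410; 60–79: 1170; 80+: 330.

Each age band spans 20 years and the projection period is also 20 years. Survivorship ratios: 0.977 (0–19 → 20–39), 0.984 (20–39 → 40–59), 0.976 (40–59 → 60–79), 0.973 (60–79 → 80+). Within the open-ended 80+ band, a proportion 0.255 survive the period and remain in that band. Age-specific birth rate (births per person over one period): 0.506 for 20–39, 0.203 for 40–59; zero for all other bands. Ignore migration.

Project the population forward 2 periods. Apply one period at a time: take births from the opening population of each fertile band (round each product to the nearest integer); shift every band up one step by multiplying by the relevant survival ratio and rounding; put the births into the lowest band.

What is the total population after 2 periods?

Period 1.
Births: 1690 * 0.506 = 855 ; 1410 * 0.203 = 286 → 1141
20–39: 670 * 0.977 = 655
40–59: 1690 * 0.984 = 1663
60–79: 1410 * 0.976 = 1376
80+: 1170 * 0.973 + 330 * 0.255 = 1138 + 84 = 1222
Giving 1141 / 655 / 1663 / 1376 / 1222.
Period 2.
Births: 655 * 0.506 = 331 ; 1663 * 0.203 = 338 → 669
20–39: 1141 * 0.977 = 1115
40–59: 655 * 0.984 = 645
60–79: 1663 * 0.976 = 1623
80+: 1376 * 0.973 + 1222 * 0.255 = 1339 + 312 = 1651
Giving 669 / 1115 / 645 / 1623 / 1651.
Total after period 2: 669 + 1115 + 645 + 1623 + 1651 = 5703

5703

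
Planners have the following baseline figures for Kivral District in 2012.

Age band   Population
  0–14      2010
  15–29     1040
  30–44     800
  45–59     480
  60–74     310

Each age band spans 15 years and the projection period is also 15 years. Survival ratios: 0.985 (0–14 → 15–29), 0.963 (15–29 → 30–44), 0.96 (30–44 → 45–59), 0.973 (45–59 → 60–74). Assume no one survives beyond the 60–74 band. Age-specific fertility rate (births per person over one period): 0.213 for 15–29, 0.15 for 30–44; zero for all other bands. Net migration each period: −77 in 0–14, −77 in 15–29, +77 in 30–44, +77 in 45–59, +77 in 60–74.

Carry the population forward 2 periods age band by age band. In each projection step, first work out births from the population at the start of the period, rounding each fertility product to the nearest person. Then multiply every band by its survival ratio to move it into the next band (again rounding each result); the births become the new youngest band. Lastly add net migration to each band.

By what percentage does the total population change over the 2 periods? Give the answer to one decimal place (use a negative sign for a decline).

-0.9

Call the groups 1 to 5, youngest first.
Period 1.
Births: 1040 × 0.213 = 222  |  800 × 0.15 = 120 — total 342
Group 2: 2010 × 0.985 = 1980
Group 3: 1040 × 0.963 = 1002
Group 4: 800 × 0.96 = 768
Group 5: 480 × 0.973 = 467
Net migration: Group 1 − 77 → 265; Group 2 − 77 → 1903; Group 3 + 77 → 1079; Group 4 + 77 → 845; Group 5 + 77 → 544
→ [265, 1903, 1079, 845, 544]
Period 2.
Births: 1903 × 0.213 = 405  |  1079 × 0.15 = 162 — total 567
Group 2: 265 × 0.985 = 261
Group 3: 1903 × 0.963 = 1833
Group 4: 1079 × 0.96 = 1036
Group 5: 845 × 0.973 = 822
Net migration: Group 1 − 77 → 490; Group 2 − 77 → 184; Group 3 + 77 → 1910; Group 4 + 77 → 1113; Group 5 + 77 → 899
→ [490, 184, 1910, 1113, 899]
Total: 4640 → 4596; change = -44; percentage change = -0.9%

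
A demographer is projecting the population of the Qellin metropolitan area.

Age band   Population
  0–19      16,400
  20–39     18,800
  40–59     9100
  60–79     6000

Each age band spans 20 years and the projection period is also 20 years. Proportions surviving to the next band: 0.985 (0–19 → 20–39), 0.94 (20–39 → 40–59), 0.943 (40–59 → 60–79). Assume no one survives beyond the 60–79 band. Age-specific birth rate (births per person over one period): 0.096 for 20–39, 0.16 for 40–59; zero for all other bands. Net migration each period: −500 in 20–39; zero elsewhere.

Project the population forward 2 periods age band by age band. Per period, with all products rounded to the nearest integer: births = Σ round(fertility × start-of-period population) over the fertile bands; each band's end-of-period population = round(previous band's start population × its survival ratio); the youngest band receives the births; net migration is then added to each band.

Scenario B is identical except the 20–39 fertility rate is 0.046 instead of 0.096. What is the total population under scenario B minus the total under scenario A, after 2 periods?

-1709

(Groups numbered youngest = 1 to oldest = 4.)
After projecting period 1:
Births: 18800 * 0.096 = 1805 ; 9100 * 0.16 = 1456 → 3261
Group 2: 16400 * 0.985 = 16154
Group 3: 18800 * 0.94 = 17672
Group 4: 9100 * 0.943 = 8581
Net migration: Group 2 − 500 → 15654
→ [3261, 15654, 17672, 8581]
After projecting period 2:
Births: 15654 * 0.096 = 1503 ; 17672 * 0.16 = 2828 → 4331
Group 2: 3261 * 0.985 = 3212
Group 3: 15654 * 0.94 = 14715
Group 4: 17672 * 0.943 = 16665
Net migration: Group 2 − 500 → 2712
→ [4331, 2712, 14715, 16665]
Scenario A total after 2 periods: 38423
Scenario B projection —
After projecting period 1:
Births: 18800 * 0.046 = 865 ; 9100 * 0.16 = 1456 → 2321
Group 2: 16400 * 0.985 = 16154
Group 3: 18800 * 0.94 = 17672
Group 4: 9100 * 0.943 = 8581
Net migration: Group 2 − 500 → 15654
→ [2321, 15654, 17672, 8581]
After projecting period 2:
Births: 15654 * 0.046 = 720 ; 17672 * 0.16 = 2828 → 3548
Group 2: 2321 * 0.985 = 2286
Group 3: 15654 * 0.94 = 14715
Group 4: 17672 * 0.943 = 16665
Net migration: Group 2 − 500 → 1786
→ [3548, 1786, 14715, 16665]
Scenario B total after 2 periods: 36714
Difference B − A = 36714 − 38423 = -1709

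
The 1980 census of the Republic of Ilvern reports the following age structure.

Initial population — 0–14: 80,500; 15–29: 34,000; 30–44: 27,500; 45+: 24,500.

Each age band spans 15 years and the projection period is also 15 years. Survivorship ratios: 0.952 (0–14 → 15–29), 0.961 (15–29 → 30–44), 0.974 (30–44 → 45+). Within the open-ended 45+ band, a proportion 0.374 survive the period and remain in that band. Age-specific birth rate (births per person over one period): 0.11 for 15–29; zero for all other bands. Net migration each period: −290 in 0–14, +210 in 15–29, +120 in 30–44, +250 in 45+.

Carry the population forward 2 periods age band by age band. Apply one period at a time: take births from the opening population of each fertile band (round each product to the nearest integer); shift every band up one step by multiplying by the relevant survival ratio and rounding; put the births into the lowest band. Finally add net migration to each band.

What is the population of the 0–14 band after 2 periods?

8163

(Bands numbered youngest = 1 to oldest = 4.)
[period 1]
Births: 34000 × 0.11 = 3740
Band 2: 80500 × 0.952 = 76636
Band 3: 34000 × 0.961 = 32674
Band 4: 27500 × 0.974 + 24500 × 0.374 = 26785 + 9163 = 35948
Net migration: Band 1 − 290 → 3450; Band 2 + 210 → 76846; Band 3 + 120 → 32794; Band 4 + 250 → 36198
Giving 3450 / 76846 / 32794 / 36198.
[period 2]
Births: 76846 × 0.11 = 8453
Band 2: 3450 × 0.952 = 3284
Band 3: 76846 × 0.961 = 73849
Band 4: 32794 × 0.974 + 36198 × 0.374 = 31941 + 13538 = 45479
Net migration: Band 1 − 290 → 8163; Band 2 + 210 → 3494; Band 3 + 120 → 73969; Band 4 + 250 → 45729
Giving 8163 / 3494 / 73969 / 45729.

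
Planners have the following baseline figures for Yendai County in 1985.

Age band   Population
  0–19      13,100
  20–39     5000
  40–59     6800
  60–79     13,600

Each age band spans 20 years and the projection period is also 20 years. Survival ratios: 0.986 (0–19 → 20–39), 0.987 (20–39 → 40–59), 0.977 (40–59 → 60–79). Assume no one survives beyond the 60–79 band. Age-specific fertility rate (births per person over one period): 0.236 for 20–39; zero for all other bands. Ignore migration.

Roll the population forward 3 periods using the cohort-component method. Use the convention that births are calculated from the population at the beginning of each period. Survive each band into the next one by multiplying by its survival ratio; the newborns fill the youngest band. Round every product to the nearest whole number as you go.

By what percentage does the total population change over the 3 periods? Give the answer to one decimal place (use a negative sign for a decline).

-56.1

Period 1.
Births: 5000 * 0.236 = 1180
20–39: 13100 * 0.986 = 12917
40–59: 5000 * 0.987 = 4935
60–79: 6800 * 0.977 = 6644
Giving 1180 / 12917 / 4935 / 6644.
Period 2.
Births: 12917 * 0.236 = 3048
20–39: 1180 * 0.986 = 1163
40–59: 12917 * 0.987 = 12749
60–79: 4935 * 0.977 = 4821
Giving 3048 / 1163 / 12749 / 4821.
Period 3.
Births: 1163 * 0.236 = 274
20–39: 3048 * 0.986 = 3005
40–59: 1163 * 0.987 = 1148
60–79: 12749 * 0.977 = 12456
Giving 274 / 3005 / 1148 / 12456.
Total: 38500 → 16883; change = -21617; percentage change = -56.1%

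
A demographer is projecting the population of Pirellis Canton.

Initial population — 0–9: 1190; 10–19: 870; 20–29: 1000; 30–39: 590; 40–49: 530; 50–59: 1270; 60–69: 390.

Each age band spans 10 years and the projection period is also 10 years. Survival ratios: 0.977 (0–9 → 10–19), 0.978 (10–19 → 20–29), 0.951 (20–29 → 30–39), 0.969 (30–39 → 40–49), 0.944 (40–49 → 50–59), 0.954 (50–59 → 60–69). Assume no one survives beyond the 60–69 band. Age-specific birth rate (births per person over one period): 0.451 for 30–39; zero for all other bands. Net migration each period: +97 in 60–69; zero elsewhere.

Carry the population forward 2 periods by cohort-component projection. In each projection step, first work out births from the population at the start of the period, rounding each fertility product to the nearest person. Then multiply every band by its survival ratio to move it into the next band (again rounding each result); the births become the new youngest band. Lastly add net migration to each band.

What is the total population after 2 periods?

— Period 1 —
Births: 590 * 0.451 = 266
10–19: 1190 * 0.977 = 1163
20–29: 870 * 0.978 = 851
30–39: 1000 * 0.951 = 951
40–49: 590 * 0.969 = 572
50–59: 530 * 0.944 = 500
60–69: 1270 * 0.954 = 1212
Net migration: 60–69 + 97 → 1309
Giving 266 / 1163 / 851 / 951 / 572 / 500 / 1309.
— Period 2 —
Births: 951 * 0.451 = 429
10–19: 266 * 0.977 = 260
20–29: 1163 * 0.978 = 1137
30–39: 851 * 0.951 = 809
40–49: 951 * 0.969 = 922
50–59: 572 * 0.944 = 540
60–69: 500 * 0.954 = 477
Net migration: 60–69 + 97 → 574
Giving 429 / 260 / 1137 / 809 / 922 / 540 / 574.
Total after period 2: 429 + 260 + 1137 + 809 + 922 + 540 + 574 = 4671

4671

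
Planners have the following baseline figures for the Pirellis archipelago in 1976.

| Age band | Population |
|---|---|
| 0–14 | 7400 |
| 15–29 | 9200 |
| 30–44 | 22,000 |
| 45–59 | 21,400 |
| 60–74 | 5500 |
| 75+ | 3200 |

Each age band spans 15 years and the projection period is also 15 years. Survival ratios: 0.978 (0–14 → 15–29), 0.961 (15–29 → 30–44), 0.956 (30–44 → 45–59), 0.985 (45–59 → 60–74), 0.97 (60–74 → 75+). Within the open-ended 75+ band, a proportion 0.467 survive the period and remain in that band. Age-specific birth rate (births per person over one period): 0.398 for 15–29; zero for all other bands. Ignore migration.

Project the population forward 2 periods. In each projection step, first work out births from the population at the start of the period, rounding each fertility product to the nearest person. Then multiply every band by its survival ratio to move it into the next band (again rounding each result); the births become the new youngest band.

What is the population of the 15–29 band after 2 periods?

3581

Let group 1 be 0–14 through group 6 = 75+.
— Period 1 —
Births: 9200 × 0.398 = 3662
Group 2: 7400 × 0.978 = 7237
Group 3: 9200 × 0.961 = 8841
Group 4: 22000 × 0.956 = 21032
Group 5: 21400 × 0.985 = 21079
Group 6: 5500 × 0.97 + 3200 × 0.467 = 5335 + 1494 = 6829
Giving 3662 / 7237 / 8841 / 21032 / 21079 / 6829.
— Period 2 —
Births: 7237 × 0.398 = 2880
Group 2: 3662 × 0.978 = 3581
Group 3: 7237 × 0.961 = 6955
Group 4: 8841 × 0.956 = 8452
Group 5: 21032 × 0.985 = 20717
Group 6: 21079 × 0.97 + 6829 × 0.467 = 20447 + 3189 = 23636
Giving 2880 / 3581 / 6955 / 8452 / 20717 / 23636.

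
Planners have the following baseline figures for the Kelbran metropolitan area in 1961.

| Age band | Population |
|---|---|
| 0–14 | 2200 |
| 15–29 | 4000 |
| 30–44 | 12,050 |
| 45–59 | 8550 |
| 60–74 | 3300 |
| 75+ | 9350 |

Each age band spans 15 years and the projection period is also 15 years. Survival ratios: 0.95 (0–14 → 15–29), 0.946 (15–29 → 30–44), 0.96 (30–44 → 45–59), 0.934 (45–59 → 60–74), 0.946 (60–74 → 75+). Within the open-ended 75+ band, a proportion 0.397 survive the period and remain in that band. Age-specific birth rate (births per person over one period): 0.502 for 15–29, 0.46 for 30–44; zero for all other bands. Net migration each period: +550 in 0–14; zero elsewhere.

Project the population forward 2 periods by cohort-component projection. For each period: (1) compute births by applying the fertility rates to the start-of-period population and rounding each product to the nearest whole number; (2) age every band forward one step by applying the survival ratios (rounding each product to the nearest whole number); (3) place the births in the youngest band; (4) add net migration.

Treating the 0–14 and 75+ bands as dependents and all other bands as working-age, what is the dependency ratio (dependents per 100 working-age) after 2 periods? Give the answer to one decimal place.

[period 1]
Births: 4000 × 0.502 = 2008 ; 12050 × 0.46 = 5543 → 7551
15–29: 2200 × 0.95 = 2090
30–44: 4000 × 0.946 = 3784
45–59: 12050 × 0.96 = 11568
60–74: 8550 × 0.934 = 7986
75+: 3300 × 0.946 + 9350 × 0.397 = 3122 + 3712 = 6834
Net migration: 0–14 + 550 → 8101
End of period: [8101, 2090, 3784, 11568, 7986, 6834]
[period 2]
Births: 2090 × 0.502 = 1049 ; 3784 × 0.46 = 1741 → 2790
15–29: 8101 × 0.95 = 7696
30–44: 2090 × 0.946 = 1977
45–59: 3784 × 0.96 = 3633
60–74: 11568 × 0.934 = 10805
75+: 7986 × 0.946 + 6834 × 0.397 = 7555 + 2713 = 10268
Net migration: 0–14 + 550 → 3340
End of period: [3340, 7696, 1977, 3633, 10805, 10268]
Dependents (band 0–14 + band 75+) = 3340 + 10268 = 13608; working-age = 24111; ratio = 13608/24111 × 100 = 56.4

56.4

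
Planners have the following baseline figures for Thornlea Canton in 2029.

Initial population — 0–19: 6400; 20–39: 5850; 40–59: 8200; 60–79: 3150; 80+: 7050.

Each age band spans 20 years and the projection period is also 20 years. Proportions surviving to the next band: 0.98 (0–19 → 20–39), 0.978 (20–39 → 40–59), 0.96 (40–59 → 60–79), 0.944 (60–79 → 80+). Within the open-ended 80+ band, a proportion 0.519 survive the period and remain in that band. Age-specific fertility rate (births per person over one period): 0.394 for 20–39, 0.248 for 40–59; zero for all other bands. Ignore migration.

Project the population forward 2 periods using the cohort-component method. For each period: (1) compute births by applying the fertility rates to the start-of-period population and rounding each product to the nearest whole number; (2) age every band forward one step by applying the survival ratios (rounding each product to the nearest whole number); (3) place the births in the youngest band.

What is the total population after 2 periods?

Call the groups 1 to 5, youngest first.
— Period 1 —
Births: 5850 * 0.394 = 2305 ; 8200 * 0.248 = 2034 → 4339
Group 2: 6400 * 0.98 = 6272
Group 3: 5850 * 0.978 = 5721
Group 4: 8200 * 0.96 = 7872
Group 5: 3150 * 0.944 + 7050 * 0.519 = 2974 + 3659 = 6633
→ [4339, 6272, 5721, 7872, 6633]
— Period 2 —
Births: 6272 * 0.394 = 2471 ; 5721 * 0.248 = 1419 → 3890
Group 2: 4339 * 0.98 = 4252
Group 3: 6272 * 0.978 = 6134
Group 4: 5721 * 0.96 = 5492
Group 5: 7872 * 0.944 + 6633 * 0.519 = 7431 + 3443 = 10874
→ [3890, 4252, 6134, 5492, 10874]
Total after period 2: 3890 + 4252 + 6134 + 5492 + 10874 = 30642

30642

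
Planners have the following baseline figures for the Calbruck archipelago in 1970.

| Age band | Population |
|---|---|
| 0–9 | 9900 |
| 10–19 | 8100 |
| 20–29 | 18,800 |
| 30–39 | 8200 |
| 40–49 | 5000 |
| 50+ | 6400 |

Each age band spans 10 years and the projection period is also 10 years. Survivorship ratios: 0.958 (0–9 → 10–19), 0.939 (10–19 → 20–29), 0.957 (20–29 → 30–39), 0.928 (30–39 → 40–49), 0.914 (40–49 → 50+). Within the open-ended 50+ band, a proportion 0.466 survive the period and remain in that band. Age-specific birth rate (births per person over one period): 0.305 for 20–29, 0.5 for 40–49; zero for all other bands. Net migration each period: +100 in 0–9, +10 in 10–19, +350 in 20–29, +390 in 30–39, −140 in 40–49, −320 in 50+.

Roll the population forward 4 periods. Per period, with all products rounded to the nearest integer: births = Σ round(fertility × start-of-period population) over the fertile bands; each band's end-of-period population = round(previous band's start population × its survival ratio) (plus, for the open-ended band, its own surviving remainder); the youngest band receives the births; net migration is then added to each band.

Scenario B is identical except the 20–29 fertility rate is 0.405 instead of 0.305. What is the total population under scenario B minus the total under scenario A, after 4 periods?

— Period 1 —
Births: 18800 × 0.305 = 5734, 5000 × 0.5 = 2500 → total 8234
10–19: 9900 × 0.958 = 9484
20–29: 8100 × 0.939 = 7606
30–39: 18800 × 0.957 = 17992
40–49: 8200 × 0.928 = 7610
50+: 5000 × 0.914 + 6400 × 0.466 = 4570 + 2982 = 7552
Net migration: 0–9 + 100 → 8334; 10–19 + 10 → 9494; 20–29 + 350 → 7956; 30–39 + 390 → 18382; 40–49 − 140 → 7470; 50+ − 320 → 7232
Population now: 0–9=8334, 10–19=9494, 20–29=7956, 30–39=18382, 40–49=7470, 50+=7232
— Period 2 —
Births: 7956 × 0.305 = 2427, 7470 × 0.5 = 3735 → total 6162
10–19: 8334 × 0.958 = 7984
20–29: 9494 × 0.939 = 8915
30–39: 7956 × 0.957 = 7614
40–49: 18382 × 0.928 = 17058
50+: 7470 × 0.914 + 7232 × 0.466 = 6828 + 3370 = 10198
Net migration: 0–9 + 100 → 6262; 10–19 + 10 → 7994; 20–29 + 350 → 9265; 30–39 + 390 → 8004; 40–49 − 140 → 16918; 50+ − 320 → 9878
Population now: 0–9=6262, 10–19=7994, 20–29=9265, 30–39=8004, 40–49=16918, 50+=9878
— Period 3 —
Births: 9265 × 0.305 = 2826, 16918 × 0.5 = 8459 → total 11285
10–19: 6262 × 0.958 = 5999
20–29: 7994 × 0.939 = 7506
30–39: 9265 × 0.957 = 8867
40–49: 8004 × 0.928 = 7428
50+: 16918 × 0.914 + 9878 × 0.466 = 15463 + 4603 = 20066
Net migration: 0–9 + 100 → 11385; 10–19 + 10 → 6009; 20–29 + 350 → 7856; 30–39 + 390 → 9257; 40–49 − 140 → 7288; 50+ − 320 → 19746
Population now: 0–9=11385, 10–19=6009, 20–29=7856, 30–39=9257, 40–49=7288, 50+=19746
— Period 4 —
Births: 7856 × 0.305 = 2396, 7288 × 0.5 = 3644 → total 6040
10–19: 11385 × 0.958 = 10907
20–29: 6009 × 0.939 = 5642
30–39: 7856 × 0.957 = 7518
40–49: 9257 × 0.928 = 8590
50+: 7288 × 0.914 + 19746 × 0.466 = 6661 + 9202 = 15863
Net migration: 0–9 + 100 → 6140; 10–19 + 10 → 10917; 20–29 + 350 → 5992; 30–39 + 390 → 7908; 40–49 − 140 → 8450; 50+ − 320 → 15543
Population now: 0–9=6140, 10–19=10917, 20–29=5992, 30–39=7908, 40–49=8450, 50+=15543
Scenario A total after 4 periods: 54950
Scenario B projection —
— Period 1 —
Births: 18800 × 0.405 = 7614, 5000 × 0.5 = 2500 → total 10114
10–19: 9900 × 0.958 = 9484
20–29: 8100 × 0.939 = 7606
30–39: 18800 × 0.957 = 17992
40–49: 8200 × 0.928 = 7610
50+: 5000 × 0.914 + 6400 × 0.466 = 4570 + 2982 = 7552
Net migration: 0–9 + 100 → 10214; 10–19 + 10 → 9494; 20–29 + 350 → 7956; 30–39 + 390 → 18382; 40–49 − 140 → 7470; 50+ − 320 → 7232
Population now: 0–9=10214, 10–19=9494, 20–29=7956, 30–39=18382, 40–49=7470, 50+=7232
— Period 2 —
Births: 7956 × 0.405 = 3222, 7470 × 0.5 = 3735 → total 6957
10–19: 10214 × 0.958 = 9785
20–29: 9494 × 0.939 = 8915
30–39: 7956 × 0.957 = 7614
40–49: 18382 × 0.928 = 17058
50+: 7470 × 0.914 + 7232 × 0.466 = 6828 + 3370 = 10198
Net migration: 0–9 + 100 → 7057; 10–19 + 10 → 9795; 20–29 + 350 → 9265; 30–39 + 390 → 8004; 40–49 − 140 → 16918; 50+ − 320 → 9878
Population now: 0–9=7057, 10–19=9795, 20–29=9265, 30–39=8004, 40–49=16918, 50+=9878
— Period 3 —
Births: 9265 × 0.405 = 3752, 16918 × 0.5 = 8459 → total 12211
10–19: 7057 × 0.958 = 6761
20–29: 9795 × 0.939 = 9198
30–39: 9265 × 0.957 = 8867
40–49: 8004 × 0.928 = 7428
50+: 16918 × 0.914 + 9878 × 0.466 = 15463 + 4603 = 20066
Net migration: 0–9 + 100 → 12311; 10–19 + 10 → 6771; 20–29 + 350 → 9548; 30–39 + 390 → 9257; 40–49 − 140 → 7288; 50+ − 320 → 19746
Population now: 0–9=12311, 10–19=6771, 20–29=9548, 30–39=9257, 40–49=7288, 50+=19746
— Period 4 —
Births: 9548 × 0.405 = 3867, 7288 × 0.5 = 3644 → total 7511
10–19: 12311 × 0.958 = 11794
20–29: 6771 × 0.939 = 6358
30–39: 9548 × 0.957 = 9137
40–49: 9257 × 0.928 = 8590
50+: 7288 × 0.914 + 19746 × 0.466 = 6661 + 9202 = 15863
Net migration: 0–9 + 100 → 7611; 10–19 + 10 → 11804; 20–29 + 350 → 6708; 30–39 + 390 → 9527; 40–49 − 140 → 8450; 50+ − 320 → 15543
Population now: 0–9=7611, 10–19=11804, 20–29=6708, 30–39=9527, 40–49=8450, 50+=15543
Scenario B total after 4 periods: 59643
Difference B − A = 59643 − 54950 = 4693

4693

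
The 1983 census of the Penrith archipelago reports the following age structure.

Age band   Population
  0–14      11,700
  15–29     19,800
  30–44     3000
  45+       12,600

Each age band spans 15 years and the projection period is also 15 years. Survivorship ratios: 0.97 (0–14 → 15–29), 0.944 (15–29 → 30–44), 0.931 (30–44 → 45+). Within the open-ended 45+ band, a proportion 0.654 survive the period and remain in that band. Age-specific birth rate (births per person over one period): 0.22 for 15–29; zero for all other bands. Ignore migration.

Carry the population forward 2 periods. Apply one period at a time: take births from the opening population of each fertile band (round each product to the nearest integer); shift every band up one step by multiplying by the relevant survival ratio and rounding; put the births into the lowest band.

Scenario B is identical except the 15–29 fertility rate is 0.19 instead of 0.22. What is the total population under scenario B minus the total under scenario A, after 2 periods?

(Bands numbered youngest = 1 to oldest = 4.)
After projecting period 1:
Births: 19800 * 0.22 = 4356
Band 2: 11700 * 0.97 = 11349
Band 3: 19800 * 0.944 = 18691
Band 4: 3000 * 0.931 + 12600 * 0.654 = 2793 + 8240 = 11033
Giving 4356 / 11349 / 18691 / 11033.
After projecting period 2:
Births: 11349 * 0.22 = 2497
Band 2: 4356 * 0.97 = 4225
Band 3: 11349 * 0.944 = 10713
Band 4: 18691 * 0.931 + 11033 * 0.654 = 17401 + 7216 = 24617
Giving 2497 / 4225 / 10713 / 24617.
Scenario A total after 2 periods: 42052
Scenario B projection —
After projecting period 1:
Births: 19800 * 0.19 = 3762
Band 2: 11700 * 0.97 = 11349
Band 3: 19800 * 0.944 = 18691
Band 4: 3000 * 0.931 + 12600 * 0.654 = 2793 + 8240 = 11033
Giving 3762 / 11349 / 18691 / 11033.
After projecting period 2:
Births: 11349 * 0.19 = 2156
Band 2: 3762 * 0.97 = 3649
Band 3: 11349 * 0.944 = 10713
Band 4: 18691 * 0.931 + 11033 * 0.654 = 17401 + 7216 = 24617
Giving 2156 / 3649 / 10713 / 24617.
Scenario B total after 2 periods: 41135
Difference B − A = 41135 − 42052 = -917

-917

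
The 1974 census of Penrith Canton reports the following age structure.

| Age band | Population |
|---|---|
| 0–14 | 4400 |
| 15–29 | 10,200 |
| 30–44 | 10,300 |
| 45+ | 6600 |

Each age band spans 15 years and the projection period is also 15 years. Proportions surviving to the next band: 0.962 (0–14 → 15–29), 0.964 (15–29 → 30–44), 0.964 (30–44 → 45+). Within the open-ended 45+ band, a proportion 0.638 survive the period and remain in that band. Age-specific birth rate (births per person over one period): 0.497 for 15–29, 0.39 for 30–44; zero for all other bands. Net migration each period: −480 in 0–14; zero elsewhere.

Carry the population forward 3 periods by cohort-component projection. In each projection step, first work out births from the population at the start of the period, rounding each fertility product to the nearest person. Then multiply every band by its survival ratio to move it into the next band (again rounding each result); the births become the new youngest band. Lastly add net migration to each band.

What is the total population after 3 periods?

Call the bands 1 to 4, youngest first.
[period 1]
Births: 10200 × 0.497 = 5069, 10300 × 0.39 = 4017 — total 9086
Band 2: 4400 × 0.962 = 4233
Band 3: 10200 × 0.964 = 9833
Band 4: 10300 × 0.964 + 6600 × 0.638 = 9929 + 4211 = 14140
Net migration: Band 1 − 480 → 8606
Population now: 0–14=8606, 15–29=4233, 30–44=9833, 45+=14140
[period 2]
Births: 4233 × 0.497 = 2104, 9833 × 0.39 = 3835 — total 5939
Band 2: 8606 × 0.962 = 8279
Band 3: 4233 × 0.964 = 4081
Band 4: 9833 × 0.964 + 14140 × 0.638 = 9479 + 9021 = 18500
Net migration: Band 1 − 480 → 5459
Population now: 0–14=5459, 15–29=8279, 30–44=4081, 45+=18500
[period 3]
Births: 8279 × 0.497 = 4115, 4081 × 0.39 = 1592 — total 5707
Band 2: 5459 × 0.962 = 5252
Band 3: 8279 × 0.964 = 7981
Band 4: 4081 × 0.964 + 18500 × 0.638 = 3934 + 11803 = 15737
Net migration: Band 1 − 480 → 5227
Population now: 0–14=5227, 15–29=5252, 30–44=7981, 45+=15737
Total after period 3: 5227 + 5252 + 7981 + 15737 = 34197

34197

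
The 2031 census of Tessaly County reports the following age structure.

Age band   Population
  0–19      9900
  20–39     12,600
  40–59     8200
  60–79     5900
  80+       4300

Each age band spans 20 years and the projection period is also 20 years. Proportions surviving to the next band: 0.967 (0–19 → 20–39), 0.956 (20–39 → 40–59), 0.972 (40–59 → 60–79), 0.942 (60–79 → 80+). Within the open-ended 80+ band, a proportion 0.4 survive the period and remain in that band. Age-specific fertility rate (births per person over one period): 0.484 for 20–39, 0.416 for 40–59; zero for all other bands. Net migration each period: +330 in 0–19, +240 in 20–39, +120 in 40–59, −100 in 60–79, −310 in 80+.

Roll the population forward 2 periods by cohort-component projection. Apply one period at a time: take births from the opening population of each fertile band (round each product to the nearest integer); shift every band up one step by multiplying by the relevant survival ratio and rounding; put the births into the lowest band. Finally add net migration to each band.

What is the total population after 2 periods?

51011

(Bands numbered youngest = 1 to oldest = 5.)
After projecting period 1:
Births: 12600 × 0.484 = 6098, 8200 × 0.416 = 3411 → 9509
Band 2: 9900 × 0.967 = 9573
Band 3: 12600 × 0.956 = 12046
Band 4: 8200 × 0.972 = 7970
Band 5: 5900 × 0.942 + 4300 × 0.4 = 5558 + 1720 = 7278
Net migration: Band 1 + 330 → 9839; Band 2 + 240 → 9813; Band 3 + 120 → 12166; Band 4 − 100 → 7870; Band 5 − 310 → 6968
→ [9839, 9813, 12166, 7870, 6968]
After projecting period 2:
Births: 9813 × 0.484 = 4749, 12166 × 0.416 = 5061 → 9810
Band 2: 9839 × 0.967 = 9514
Band 3: 9813 × 0.956 = 9381
Band 4: 12166 × 0.972 = 11825
Band 5: 7870 × 0.942 + 6968 × 0.4 = 7414 + 2787 = 10201
Net migration: Band 1 + 330 → 10140; Band 2 + 240 → 9754; Band 3 + 120 → 9501; Band 4 − 100 → 11725; Band 5 − 310 → 9891
→ [10140, 9754, 9501, 11725, 9891]
Total after period 2: 10140 + 9754 + 9501 + 11725 + 9891 = 51011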